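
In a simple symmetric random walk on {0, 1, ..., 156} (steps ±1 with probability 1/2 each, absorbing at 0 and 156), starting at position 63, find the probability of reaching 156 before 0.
P(hit 156 before 0) = 63/156 = 21/52

Let u_k = P(hit 156 before 0 | start at k). Then u_0 = 0, u_156 = 1, and u_k = u_{k-1}/2 + u_{k+1}/2 for 1 ≤ k ≤ 155. This harmonic recurrence is solved by u_k = k/156, giving u_63 = 63/156 = 21/52.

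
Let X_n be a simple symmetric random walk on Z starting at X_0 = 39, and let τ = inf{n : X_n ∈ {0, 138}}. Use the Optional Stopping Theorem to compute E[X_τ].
E[X_τ] = 39

X_n is a martingale and τ is a bounded-mean stopping time (indeed τ is finite a.s. with bounded expectation since the walk is in a bounded region). By the OST, E[X_τ] = E[X_0] = 39. Equivalently: E[X_τ] = 138 · P(hit 138 first) + 0 · P(hit 0 first) = 138 · (39/138) = 39.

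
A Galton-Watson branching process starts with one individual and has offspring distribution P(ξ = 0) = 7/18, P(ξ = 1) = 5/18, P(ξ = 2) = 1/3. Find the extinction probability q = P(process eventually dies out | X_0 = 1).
q = 1

Mean offspring μ = 0·7/18 + 1·5/18 + 2·1/3 = 17/18 ≤ 1. For μ ≤ 1 with offspring not concentrated at 1, the Galton-Watson process goes extinct almost surely, so q = 1.
(Algebraic check: The pgf is f(s) = 7/18 + 5/18·s + 1/3·s². The extinction probability q is the smallest fixed point of f in [0, 1]. Setting s = f(s):
  1/3·s² + (5/18 − 1)·s + 7/18 = 0
  1/3·s² − (7/18 + 1/3)·s + 7/18 = 0
which factors as (s − 1)·(1/3·s − 7/18) = 0, giving roots s = 1 and s = (7/18)/(1/3) = 7/6. Since 7/6 ≥ 1, the smallest root in [0, 1] is s = 1.)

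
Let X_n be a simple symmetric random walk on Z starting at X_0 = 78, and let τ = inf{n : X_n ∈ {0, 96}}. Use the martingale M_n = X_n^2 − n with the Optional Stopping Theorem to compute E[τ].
E[τ] = 1404

M_n = X_n^2 − n is a martingale (since E[X_{n+1}^2 | F_n] = X_n^2 + 1). By OST (τ has finite mean in a bounded region), E[M_τ] = E[M_0] = X_0^2 − 0 = 78^2 = 6084. Also E[M_τ] = E[X_τ^2] − E[τ]. The walk exits at 0 or 96, with P(hit 96 first) = 78/96, so E[X_τ^2] = 96^2 · 78/96 + 0 = 7488. Thus E[τ] = E[X_τ^2] − E[M_τ] = 7488 − 6084 = 1404 = 78(96 − 78) = 1404.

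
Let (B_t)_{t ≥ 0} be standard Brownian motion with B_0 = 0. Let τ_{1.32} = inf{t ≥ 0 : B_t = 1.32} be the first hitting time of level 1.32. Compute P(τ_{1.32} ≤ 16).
P(τ_{1.32} ≤ 16) = 2(1 − Φ(1.32/√16)) = 2(1 − Φ(0.3300)) ≈ 0.7414

By the reflection principle for standard BM, P(τ_b ≤ t) = 2 · P(B_t ≥ b). Since B_t ~ N(0, t), P(B_t ≥ 1.32) = 1 − Φ(1.32/√t) = 1 − Φ(1.32/√16) = 1 − Φ(0.3300) ≈ 0.37070. Doubling: P(τ_{1.32} ≤ 16) ≈ 2 · 0.37070 = 0.74140 ≈ 0.7414.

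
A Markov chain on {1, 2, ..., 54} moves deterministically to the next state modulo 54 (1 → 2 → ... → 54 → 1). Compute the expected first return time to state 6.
E[T_6 | X_0 = 6] = 54

The chain cycles deterministically, so starting at state 6 it returns in exactly 54 steps. Equivalently, the stationary distribution is uniform π_j = 1/54 for every state j, so by Kac's formula E[T_6] = 1/π_6 = 54.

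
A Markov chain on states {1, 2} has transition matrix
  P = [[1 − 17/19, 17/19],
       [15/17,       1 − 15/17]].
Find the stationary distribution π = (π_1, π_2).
π_1 = 285/574, π_2 = 289/574

Solve πP = π with π_1 + π_2 = 1. From πP = π: π_1 · (1 − 17/19) + π_2 · 15/17 = π_1 ⇒ π_2 · 15/17 = π_1 · 17/19 ⇒ π_2/π_1 = (17/19)/(15/17) = 289/285. Together with π_1 + π_2 = 1:
  π_1 = (15/17)/(17/19 + 15/17) = (15/17)/(574/323) = 285/574,
  π_2 = (17/19)/(17/19 + 15/17) = (17/19)/(574/323) = 289/574.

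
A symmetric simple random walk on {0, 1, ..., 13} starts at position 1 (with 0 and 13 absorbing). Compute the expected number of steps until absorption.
E[τ | X_0 = 1] = 12

Let v_k = E[τ | X_0 = k]. Boundary: v_0 = v_13 = 0. Recurrence: v_k = 1 + (v_{k-1} + v_{k+1})/2 for 1 ≤ k ≤ 12. The particular solution to v_k − (v_{k-1} + v_{k+1})/2 = 1 is v_k = −k^2. Adding homogeneous solution A + B k and matching boundaries gives v_k = k (13 − k). Substituting k = 1: v_1 = 1 · 12 = 12.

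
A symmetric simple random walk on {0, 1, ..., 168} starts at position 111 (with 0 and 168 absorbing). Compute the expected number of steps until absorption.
E[τ | X_0 = 111] = 6327

Let v_k = E[τ | X_0 = k]. Boundary: v_0 = v_168 = 0. Recurrence: v_k = 1 + (v_{k-1} + v_{k+1})/2 for 1 ≤ k ≤ 167. The particular solution to v_k − (v_{k-1} + v_{k+1})/2 = 1 is v_k = −k^2. Adding homogeneous solution A + B k and matching boundaries gives v_k = k (168 − k). Substituting k = 111: v_111 = 111 · 57 = 6327.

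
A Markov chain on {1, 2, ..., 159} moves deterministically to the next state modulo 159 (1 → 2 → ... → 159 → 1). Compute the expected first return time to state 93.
E[T_93 | X_0 = 93] = 159

The chain cycles deterministically, so starting at state 93 it returns in exactly 159 steps. Equivalently, the stationary distribution is uniform π_j = 1/159 for every state j, so by Kac's formula E[T_93] = 1/π_93 = 159.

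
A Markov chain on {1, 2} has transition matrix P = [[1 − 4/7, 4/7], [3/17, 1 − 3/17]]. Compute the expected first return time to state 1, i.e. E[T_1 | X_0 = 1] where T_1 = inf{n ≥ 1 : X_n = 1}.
E[T_1 | X_0 = 1] = 1/π_1 = 89/21

For an irreducible recurrent Markov chain with stationary distribution π, E[T_i | X_0 = i] = 1/π_i (Kac's formula). Here π_1 = (3/17)/(4/7 + 3/17) = (3/17)/(89/119) = 21/89, so E[T_1 | X_0 = 1] = 1/π_1 = (4/7 + 3/17)/(3/17) = (89/119)/(3/17) = 89/21.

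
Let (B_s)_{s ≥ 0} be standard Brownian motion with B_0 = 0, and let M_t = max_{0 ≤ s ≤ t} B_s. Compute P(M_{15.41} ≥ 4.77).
P(M_{15.41} ≥ 4.77) = 2·P(B_{15.41} ≥ 4.77) = 2(1 − Φ(4.77/√15.41)) ≈ 0.2243

By the reflection principle for Brownian motion, P(M_t ≥ a) = 2 · P(B_t ≥ a) for a ≥ 0. Since B_t ~ N(0, t), P(B_t ≥ 4.77) = 1 − Φ(4.77/√t) = 1 − Φ(4.77/√15.41) = 1 − Φ(1.2151). So
  P(M_{15.41} ≥ 4.77) = 2(1 − Φ(1.2151)) ≈ 0.2243.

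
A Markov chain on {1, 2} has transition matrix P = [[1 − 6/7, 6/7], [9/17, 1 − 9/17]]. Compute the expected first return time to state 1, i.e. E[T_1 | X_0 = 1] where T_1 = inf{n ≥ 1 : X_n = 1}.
E[T_1 | X_0 = 1] = 1/π_1 = 55/21

For an irreducible recurrent Markov chain with stationary distribution π, E[T_i | X_0 = i] = 1/π_i (Kac's formula). Here π_1 = (9/17)/(6/7 + 9/17) = (9/17)/(165/119) = 21/55, so E[T_1 | X_0 = 1] = 1/π_1 = (6/7 + 9/17)/(9/17) = (165/119)/(9/17) = 55/21.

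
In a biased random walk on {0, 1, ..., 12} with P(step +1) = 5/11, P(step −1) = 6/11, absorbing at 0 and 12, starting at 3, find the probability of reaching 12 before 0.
P(hit 12 before 0) = (1 − (6/5)^3) / (1 − (6/5)^12) = 1953125/21237821

Let u_k denote P(reach 12 before 0 | start at k). Boundary: u_0 = 0, u_12 = 1. Recurrence: u_k = 5/11·u_{k+1} + 6/11·u_{k-1} for 1 ≤ k ≤ 11. Try u_k = A + B·r^k with r = q/p = (6/11)/(5/11) = 6/5. Substitution satisfies the recurrence; boundary conditions give:
  u_k = (1 − r^k) / (1 − r^N) = (1 − (6/5)^3) / (1 − (6/5)^12) = 1953125/21237821.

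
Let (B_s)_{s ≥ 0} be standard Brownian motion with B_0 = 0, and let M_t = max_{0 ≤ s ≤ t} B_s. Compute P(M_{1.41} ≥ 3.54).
P(M_{1.41} ≥ 3.54) = 2·P(B_{1.41} ≥ 3.54) = 2(1 − Φ(3.54/√1.41)) ≈ 0.0029

By the reflection principle for Brownian motion, P(M_t ≥ a) = 2 · P(B_t ≥ a) for a ≥ 0. Since B_t ~ N(0, t), P(B_t ≥ 3.54) = 1 − Φ(3.54/√t) = 1 − Φ(3.54/√1.41) = 1 − Φ(2.9812). So
  P(M_{1.41} ≥ 3.54) = 2(1 − Φ(2.9812)) ≈ 0.0029.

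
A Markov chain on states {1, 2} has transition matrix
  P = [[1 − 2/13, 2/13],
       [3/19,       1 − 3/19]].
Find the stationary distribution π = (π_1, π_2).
π_1 = 39/77, π_2 = 38/77

Solve πP = π with π_1 + π_2 = 1. From πP = π: π_1 · (1 − 2/13) + π_2 · 3/19 = π_1 ⇒ π_2 · 3/19 = π_1 · 2/13 ⇒ π_2/π_1 = (2/13)/(3/19) = 38/39. Together with π_1 + π_2 = 1:
  π_1 = (3/19)/(2/13 + 3/19) = (3/19)/(77/247) = 39/77,
  π_2 = (2/13)/(2/13 + 3/19) = (2/13)/(77/247) = 38/77.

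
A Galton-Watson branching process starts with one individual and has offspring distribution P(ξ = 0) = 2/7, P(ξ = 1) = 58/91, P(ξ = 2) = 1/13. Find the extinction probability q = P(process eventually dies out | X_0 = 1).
q = 1

Mean offspring μ = 0·2/7 + 1·58/91 + 2·1/13 = 72/91 ≤ 1. For μ ≤ 1 with offspring not concentrated at 1, the Galton-Watson process goes extinct almost surely, so q = 1.
(Algebraic check: The pgf is f(s) = 2/7 + 58/91·s + 1/13·s². The extinction probability q is the smallest fixed point of f in [0, 1]. Setting s = f(s):
  1/13·s² + (58/91 − 1)·s + 2/7 = 0
  1/13·s² − (2/7 + 1/13)·s + 2/7 = 0
which factors as (s − 1)·(1/13·s − 2/7) = 0, giving roots s = 1 and s = (2/7)/(1/13) = 26/7. Since 26/7 ≥ 1, the smallest root in [0, 1] is s = 1.)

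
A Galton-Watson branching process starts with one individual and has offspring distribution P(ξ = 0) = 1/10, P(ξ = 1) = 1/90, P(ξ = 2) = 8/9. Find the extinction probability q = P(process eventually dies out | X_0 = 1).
q = 9/80

The pgf is f(s) = 1/10 + 1/90·s + 8/9·s². The extinction probability q is the smallest fixed point of f in [0, 1]. Setting s = f(s):
  8/9·s² + (1/90 − 1)·s + 1/10 = 0
  8/9·s² − (1/10 + 8/9)·s + 1/10 = 0
which factors as (s − 1)·(8/9·s − 1/10) = 0, giving roots s = 1 and s = (1/10)/(8/9) = 9/80.
Mean offspring μ = 1/90 + 2·8/9 = 161/90 > 1 (supercritical), so q < 1. The extinction probability is the smaller root: q = (1/10)/(8/9) = 9/80.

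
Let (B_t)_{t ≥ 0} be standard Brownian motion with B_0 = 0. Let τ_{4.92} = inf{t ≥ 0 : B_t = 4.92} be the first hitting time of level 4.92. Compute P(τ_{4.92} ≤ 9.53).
P(τ_{4.92} ≤ 9.53) = 2(1 − Φ(4.92/√9.53)) = 2(1 − Φ(1.5937)) ≈ 0.1110

By the reflection principle for standard BM, P(τ_b ≤ t) = 2 · P(B_t ≥ b). Since B_t ~ N(0, t), P(B_t ≥ 4.92) = 1 − Φ(4.92/√t) = 1 − Φ(4.92/√9.53) = 1 − Φ(1.5937) ≈ 0.05550. Doubling: P(τ_{4.92} ≤ 9.53) ≈ 2 · 0.05550 = 0.11100 ≈ 0.1110.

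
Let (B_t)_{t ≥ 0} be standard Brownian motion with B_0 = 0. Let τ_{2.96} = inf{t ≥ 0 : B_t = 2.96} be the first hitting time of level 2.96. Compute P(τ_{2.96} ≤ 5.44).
P(τ_{2.96} ≤ 5.44) = 2(1 − Φ(2.96/√5.44)) = 2(1 − Φ(1.2691)) ≈ 0.2044

By the reflection principle for standard BM, P(τ_b ≤ t) = 2 · P(B_t ≥ b). Since B_t ~ N(0, t), P(B_t ≥ 2.96) = 1 − Φ(2.96/√t) = 1 − Φ(2.96/√5.44) = 1 − Φ(1.2691) ≈ 0.10220. Doubling: P(τ_{2.96} ≤ 5.44) ≈ 2 · 0.10220 = 0.20440 ≈ 0.2044.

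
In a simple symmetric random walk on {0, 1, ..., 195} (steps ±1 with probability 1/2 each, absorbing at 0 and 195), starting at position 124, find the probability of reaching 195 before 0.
P(hit 195 before 0) = 124/195

Let u_k = P(hit 195 before 0 | start at k). Then u_0 = 0, u_195 = 1, and u_k = u_{k-1}/2 + u_{k+1}/2 for 1 ≤ k ≤ 194. This harmonic recurrence is solved by u_k = k/195, giving u_124 = 124/195.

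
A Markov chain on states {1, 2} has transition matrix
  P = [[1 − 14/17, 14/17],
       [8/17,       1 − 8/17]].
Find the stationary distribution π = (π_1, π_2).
π_1 = 4/11, π_2 = 7/11

Solve πP = π with π_1 + π_2 = 1. From πP = π: π_1 · (1 − 14/17) + π_2 · 8/17 = π_1 ⇒ π_2 · 8/17 = π_1 · 14/17 ⇒ π_2/π_1 = (14/17)/(8/17) = 7/4. Together with π_1 + π_2 = 1:
  π_1 = (8/17)/(14/17 + 8/17) = (8/17)/(22/17) = 4/11,
  π_2 = (14/17)/(14/17 + 8/17) = (14/17)/(22/17) = 7/11.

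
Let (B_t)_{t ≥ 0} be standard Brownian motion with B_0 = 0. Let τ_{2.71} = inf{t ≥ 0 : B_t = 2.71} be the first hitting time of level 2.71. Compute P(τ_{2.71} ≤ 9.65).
P(τ_{2.71} ≤ 9.65) = 2(1 − Φ(2.71/√9.65)) = 2(1 − Φ(0.8724)) ≈ 0.3830

By the reflection principle for standard BM, P(τ_b ≤ t) = 2 · P(B_t ≥ b). Since B_t ~ N(0, t), P(B_t ≥ 2.71) = 1 − Φ(2.71/√t) = 1 − Φ(2.71/√9.65) = 1 − Φ(0.8724) ≈ 0.19150. Doubling: P(τ_{2.71} ≤ 9.65) ≈ 2 · 0.19150 = 0.38300 ≈ 0.3830.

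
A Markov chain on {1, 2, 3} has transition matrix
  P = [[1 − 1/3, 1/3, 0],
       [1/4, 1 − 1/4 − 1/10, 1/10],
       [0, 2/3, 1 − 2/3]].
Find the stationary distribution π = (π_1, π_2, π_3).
π = (15/38, 10/19, 3/38)

This is a birth-death chain on three states, which satisfies detailed balance: π_1 · P_{12} = π_2 · P_{21} and π_2 · P_{23} = π_3 · P_{32}.
From π_1 · 1/3 = π_2 · 1/4: π_2/π_1 = (1/3)/(1/4) = 4/3.
From π_2 · 1/10 = π_3 · 2/3: π_3/π_2 = (1/10)/(2/3) = 3/20.
Take π_1 proportional to 1; then unnormalized π = (1, 4/3, 1/5). Normalize by dividing by the sum 38/15:
  π = (15/38, 10/19, 3/38).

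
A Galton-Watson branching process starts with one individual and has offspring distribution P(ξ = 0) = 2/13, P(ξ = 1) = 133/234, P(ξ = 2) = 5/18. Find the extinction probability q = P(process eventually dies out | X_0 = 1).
q = 36/65

The pgf is f(s) = 2/13 + 133/234·s + 5/18·s². The extinction probability q is the smallest fixed point of f in [0, 1]. Setting s = f(s):
  5/18·s² + (133/234 − 1)·s + 2/13 = 0
  5/18·s² − (2/13 + 5/18)·s + 2/13 = 0
which factors as (s − 1)·(5/18·s − 2/13) = 0, giving roots s = 1 and s = (2/13)/(5/18) = 36/65.
Mean offspring μ = 133/234 + 2·5/18 = 263/234 > 1 (supercritical), so q < 1. The extinction probability is the smaller root: q = (2/13)/(5/18) = 36/65.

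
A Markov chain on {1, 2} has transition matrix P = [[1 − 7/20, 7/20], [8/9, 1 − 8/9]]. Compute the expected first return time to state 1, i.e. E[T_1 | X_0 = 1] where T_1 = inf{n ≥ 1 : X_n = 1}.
E[T_1 | X_0 = 1] = 1/π_1 = 223/160

For an irreducible recurrent Markov chain with stationary distribution π, E[T_i | X_0 = i] = 1/π_i (Kac's formula). Here π_1 = (8/9)/(7/20 + 8/9) = (8/9)/(223/180) = 160/223, so E[T_1 | X_0 = 1] = 1/π_1 = (7/20 + 8/9)/(8/9) = (223/180)/(8/9) = 223/160.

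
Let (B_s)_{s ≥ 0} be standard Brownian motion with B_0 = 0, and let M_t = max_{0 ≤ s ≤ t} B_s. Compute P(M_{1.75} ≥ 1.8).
P(M_{1.75} ≥ 1.8) = 2·P(B_{1.75} ≥ 1.8) = 2(1 − Φ(1.8/√1.75)) ≈ 0.1736

By the reflection principle for Brownian motion, P(M_t ≥ a) = 2 · P(B_t ≥ a) for a ≥ 0. Since B_t ~ N(0, t), P(B_t ≥ 1.8) = 1 − Φ(1.8/√t) = 1 − Φ(1.8/√1.75) = 1 − Φ(1.3607). So
  P(M_{1.75} ≥ 1.8) = 2(1 − Φ(1.3607)) ≈ 0.1736.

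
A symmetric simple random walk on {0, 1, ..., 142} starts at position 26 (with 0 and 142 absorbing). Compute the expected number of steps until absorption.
E[τ | X_0 = 26] = 3016

Let v_k = E[τ | X_0 = k]. Boundary: v_0 = v_142 = 0. Recurrence: v_k = 1 + (v_{k-1} + v_{k+1})/2 for 1 ≤ k ≤ 141. The particular solution to v_k − (v_{k-1} + v_{k+1})/2 = 1 is v_k = −k^2. Adding homogeneous solution A + B k and matching boundaries gives v_k = k (142 − k). Substituting k = 26: v_26 = 26 · 116 = 3016.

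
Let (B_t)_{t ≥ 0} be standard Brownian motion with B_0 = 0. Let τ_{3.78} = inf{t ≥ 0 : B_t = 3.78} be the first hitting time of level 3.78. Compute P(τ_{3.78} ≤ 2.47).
P(τ_{3.78} ≤ 2.47) = 2(1 − Φ(3.78/√2.47)) = 2(1 − Φ(2.4052)) ≈ 0.0162

By the reflection principle for standard BM, P(τ_b ≤ t) = 2 · P(B_t ≥ b). Since B_t ~ N(0, t), P(B_t ≥ 3.78) = 1 − Φ(3.78/√t) = 1 − Φ(3.78/√2.47) = 1 − Φ(2.4052) ≈ 0.00808. Doubling: P(τ_{3.78} ≤ 2.47) ≈ 2 · 0.00808 = 0.01616 ≈ 0.0162.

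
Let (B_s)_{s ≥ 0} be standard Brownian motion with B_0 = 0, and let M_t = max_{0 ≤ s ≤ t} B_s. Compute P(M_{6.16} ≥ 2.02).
P(M_{6.16} ≥ 2.02) = 2·P(B_{6.16} ≥ 2.02) = 2(1 − Φ(2.02/√6.16)) ≈ 0.4157

By the reflection principle for Brownian motion, P(M_t ≥ a) = 2 · P(B_t ≥ a) for a ≥ 0. Since B_t ~ N(0, t), P(B_t ≥ 2.02) = 1 − Φ(2.02/√t) = 1 − Φ(2.02/√6.16) = 1 − Φ(0.8139). So
  P(M_{6.16} ≥ 2.02) = 2(1 − Φ(0.8139)) ≈ 0.4157.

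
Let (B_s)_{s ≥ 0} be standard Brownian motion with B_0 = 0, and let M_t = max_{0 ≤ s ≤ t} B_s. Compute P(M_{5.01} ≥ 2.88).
P(M_{5.01} ≥ 2.88) = 2·P(B_{5.01} ≥ 2.88) = 2(1 − Φ(2.88/√5.01)) ≈ 0.1982

By the reflection principle for Brownian motion, P(M_t ≥ a) = 2 · P(B_t ≥ a) for a ≥ 0. Since B_t ~ N(0, t), P(B_t ≥ 2.88) = 1 − Φ(2.88/√t) = 1 − Φ(2.88/√5.01) = 1 − Φ(1.2867). So
  P(M_{5.01} ≥ 2.88) = 2(1 − Φ(1.2867)) ≈ 0.1982.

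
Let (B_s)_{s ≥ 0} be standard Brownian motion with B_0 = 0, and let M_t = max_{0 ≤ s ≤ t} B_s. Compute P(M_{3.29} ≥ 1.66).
P(M_{3.29} ≥ 1.66) = 2·P(B_{3.29} ≥ 1.66) = 2(1 − Φ(1.66/√3.29)) ≈ 0.3601

By the reflection principle for Brownian motion, P(M_t ≥ a) = 2 · P(B_t ≥ a) for a ≥ 0. Since B_t ~ N(0, t), P(B_t ≥ 1.66) = 1 − Φ(1.66/√t) = 1 − Φ(1.66/√3.29) = 1 − Φ(0.9152). So
  P(M_{3.29} ≥ 1.66) = 2(1 − Φ(0.9152)) ≈ 0.3601.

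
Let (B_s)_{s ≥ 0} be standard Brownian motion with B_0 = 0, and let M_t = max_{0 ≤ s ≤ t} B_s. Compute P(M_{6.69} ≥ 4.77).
P(M_{6.69} ≥ 4.77) = 2·P(B_{6.69} ≥ 4.77) = 2(1 − Φ(4.77/√6.69)) ≈ 0.0652

By the reflection principle for Brownian motion, P(M_t ≥ a) = 2 · P(B_t ≥ a) for a ≥ 0. Since B_t ~ N(0, t), P(B_t ≥ 4.77) = 1 − Φ(4.77/√t) = 1 − Φ(4.77/√6.69) = 1 − Φ(1.8442). So
  P(M_{6.69} ≥ 4.77) = 2(1 − Φ(1.8442)) ≈ 0.0652.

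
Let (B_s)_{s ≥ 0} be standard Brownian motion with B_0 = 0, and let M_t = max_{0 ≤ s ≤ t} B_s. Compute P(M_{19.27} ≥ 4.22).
P(M_{19.27} ≥ 4.22) = 2·P(B_{19.27} ≥ 4.22) = 2(1 − Φ(4.22/√19.27)) ≈ 0.3364

By the reflection principle for Brownian motion, P(M_t ≥ a) = 2 · P(B_t ≥ a) for a ≥ 0. Since B_t ~ N(0, t), P(B_t ≥ 4.22) = 1 − Φ(4.22/√t) = 1 − Φ(4.22/√19.27) = 1 − Φ(0.9613). So
  P(M_{19.27} ≥ 4.22) = 2(1 − Φ(0.9613)) ≈ 0.3364.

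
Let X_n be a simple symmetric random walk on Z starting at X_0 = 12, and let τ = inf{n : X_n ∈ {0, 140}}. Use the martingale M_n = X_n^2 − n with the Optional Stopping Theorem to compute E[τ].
E[τ] = 1536

M_n = X_n^2 − n is a martingale (since E[X_{n+1}^2 | F_n] = X_n^2 + 1). By OST (τ has finite mean in a bounded region), E[M_τ] = E[M_0] = X_0^2 − 0 = 12^2 = 144. Also E[M_τ] = E[X_τ^2] − E[τ]. The walk exits at 0 or 140, with P(hit 140 first) = 12/140, so E[X_τ^2] = 140^2 · 12/140 + 0 = 1680. Thus E[τ] = E[X_τ^2] − E[M_τ] = 1680 − 144 = 1536 = 12(140 − 12) = 1536.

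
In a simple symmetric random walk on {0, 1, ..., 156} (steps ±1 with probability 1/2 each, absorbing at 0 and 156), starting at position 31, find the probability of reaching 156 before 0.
P(hit 156 before 0) = 31/156

Let u_k = P(hit 156 before 0 | start at k). Then u_0 = 0, u_156 = 1, and u_k = u_{k-1}/2 + u_{k+1}/2 for 1 ≤ k ≤ 155. This harmonic recurrence is solved by u_k = k/156, giving u_31 = 31/156.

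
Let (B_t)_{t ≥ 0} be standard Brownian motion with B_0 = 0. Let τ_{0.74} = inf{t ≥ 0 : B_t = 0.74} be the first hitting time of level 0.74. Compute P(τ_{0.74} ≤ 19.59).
P(τ_{0.74} ≤ 19.59) = 2(1 − Φ(0.74/√19.59)) = 2(1 − Φ(0.1672)) ≈ 0.8672

By the reflection principle for standard BM, P(τ_b ≤ t) = 2 · P(B_t ≥ b). Since B_t ~ N(0, t), P(B_t ≥ 0.74) = 1 − Φ(0.74/√t) = 1 − Φ(0.74/√19.59) = 1 − Φ(0.1672) ≈ 0.43361. Doubling: P(τ_{0.74} ≤ 19.59) ≈ 2 · 0.43361 = 0.86722 ≈ 0.8672.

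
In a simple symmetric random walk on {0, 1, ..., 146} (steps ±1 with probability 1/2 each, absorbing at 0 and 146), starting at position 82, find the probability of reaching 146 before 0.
P(hit 146 before 0) = 82/146 = 41/73

Let u_k = P(hit 146 before 0 | start at k). Then u_0 = 0, u_146 = 1, and u_k = u_{k-1}/2 + u_{k+1}/2 for 1 ≤ k ≤ 145. This harmonic recurrence is solved by u_k = k/146, giving u_82 = 82/146 = 41/73.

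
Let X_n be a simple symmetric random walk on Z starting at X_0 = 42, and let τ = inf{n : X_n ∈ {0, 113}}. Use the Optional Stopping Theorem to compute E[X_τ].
E[X_τ] = 42

X_n is a martingale and τ is a bounded-mean stopping time (indeed τ is finite a.s. with bounded expectation since the walk is in a bounded region). By the OST, E[X_τ] = E[X_0] = 42. Equivalently: E[X_τ] = 113 · P(hit 113 first) + 0 · P(hit 0 first) = 113 · (42/113) = 42.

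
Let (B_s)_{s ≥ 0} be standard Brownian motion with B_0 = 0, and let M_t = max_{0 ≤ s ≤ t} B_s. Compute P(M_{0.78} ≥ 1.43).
P(M_{0.78} ≥ 1.43) = 2·P(B_{0.78} ≥ 1.43) = 2(1 − Φ(1.43/√0.78)) ≈ 0.1054

By the reflection principle for Brownian motion, P(M_t ≥ a) = 2 · P(B_t ≥ a) for a ≥ 0. Since B_t ~ N(0, t), P(B_t ≥ 1.43) = 1 − Φ(1.43/√t) = 1 − Φ(1.43/√0.78) = 1 − Φ(1.6192). So
  P(M_{0.78} ≥ 1.43) = 2(1 − Φ(1.6192)) ≈ 0.1054.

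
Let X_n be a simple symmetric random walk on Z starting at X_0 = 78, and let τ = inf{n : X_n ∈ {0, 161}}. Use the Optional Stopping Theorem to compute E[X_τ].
E[X_τ] = 78

X_n is a martingale and τ is a bounded-mean stopping time (indeed τ is finite a.s. with bounded expectation since the walk is in a bounded region). By the OST, E[X_τ] = E[X_0] = 78. Equivalently: E[X_τ] = 161 · P(hit 161 first) + 0 · P(hit 0 first) = 161 · (78/161) = 78.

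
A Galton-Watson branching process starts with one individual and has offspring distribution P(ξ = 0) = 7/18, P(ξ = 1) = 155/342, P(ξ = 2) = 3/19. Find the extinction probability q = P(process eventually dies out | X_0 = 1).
q = 1

Mean offspring μ = 0·7/18 + 1·155/342 + 2·3/19 = 263/342 ≤ 1. For μ ≤ 1 with offspring not concentrated at 1, the Galton-Watson process goes extinct almost surely, so q = 1.
(Algebraic check: The pgf is f(s) = 7/18 + 155/342·s + 3/19·s². The extinction probability q is the smallest fixed point of f in [0, 1]. Setting s = f(s):
  3/19·s² + (155/342 − 1)·s + 7/18 = 0
  3/19·s² − (7/18 + 3/19)·s + 7/18 = 0
which factors as (s − 1)·(3/19·s − 7/18) = 0, giving roots s = 1 and s = (7/18)/(3/19) = 133/54. Since 133/54 ≥ 1, the smallest root in [0, 1] is s = 1.)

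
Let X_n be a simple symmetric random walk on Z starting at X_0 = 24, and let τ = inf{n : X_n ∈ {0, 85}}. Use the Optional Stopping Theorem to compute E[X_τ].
E[X_τ] = 24

X_n is a martingale and τ is a bounded-mean stopping time (indeed τ is finite a.s. with bounded expectation since the walk is in a bounded region). By the OST, E[X_τ] = E[X_0] = 24. Equivalently: E[X_τ] = 85 · P(hit 85 first) + 0 · P(hit 0 first) = 85 · (24/85) = 24.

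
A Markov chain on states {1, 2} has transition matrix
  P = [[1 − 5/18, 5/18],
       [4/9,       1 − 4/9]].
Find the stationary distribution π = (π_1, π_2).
π_1 = 8/13, π_2 = 5/13

Solve πP = π with π_1 + π_2 = 1. From πP = π: π_1 · (1 − 5/18) + π_2 · 4/9 = π_1 ⇒ π_2 · 4/9 = π_1 · 5/18 ⇒ π_2/π_1 = (5/18)/(4/9) = 5/8. Together with π_1 + π_2 = 1:
  π_1 = (4/9)/(5/18 + 4/9) = (4/9)/(13/18) = 8/13,
  π_2 = (5/18)/(5/18 + 4/9) = (5/18)/(13/18) = 5/13.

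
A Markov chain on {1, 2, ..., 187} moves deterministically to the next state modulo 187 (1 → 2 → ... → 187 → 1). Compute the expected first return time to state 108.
E[T_108 | X_0 = 108] = 187

The chain cycles deterministically, so starting at state 108 it returns in exactly 187 steps. Equivalently, the stationary distribution is uniform π_j = 1/187 for every state j, so by Kac's formula E[T_108] = 1/π_108 = 187.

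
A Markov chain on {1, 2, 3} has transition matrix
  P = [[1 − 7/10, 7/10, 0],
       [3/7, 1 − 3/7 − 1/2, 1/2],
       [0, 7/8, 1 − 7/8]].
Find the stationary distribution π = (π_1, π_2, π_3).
π = (30/107, 49/107, 28/107)

This is a birth-death chain on three states, which satisfies detailed balance: π_1 · P_{12} = π_2 · P_{21} and π_2 · P_{23} = π_3 · P_{32}.
From π_1 · 7/10 = π_2 · 3/7: π_2/π_1 = (7/10)/(3/7) = 49/30.
From π_2 · 1/2 = π_3 · 7/8: π_3/π_2 = (1/2)/(7/8) = 4/7.
Take π_1 proportional to 1; then unnormalized π = (1, 49/30, 14/15). Normalize by dividing by the sum 107/30:
  π = (30/107, 49/107, 28/107).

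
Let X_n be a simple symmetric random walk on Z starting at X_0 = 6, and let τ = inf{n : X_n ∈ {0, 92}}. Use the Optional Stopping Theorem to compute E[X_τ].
E[X_τ] = 6

X_n is a martingale and τ is a bounded-mean stopping time (indeed τ is finite a.s. with bounded expectation since the walk is in a bounded region). By the OST, E[X_τ] = E[X_0] = 6. Equivalently: E[X_τ] = 92 · P(hit 92 first) + 0 · P(hit 0 first) = 92 · (6/92) = 6.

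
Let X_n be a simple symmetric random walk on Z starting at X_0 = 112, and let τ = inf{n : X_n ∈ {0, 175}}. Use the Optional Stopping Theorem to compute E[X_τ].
E[X_τ] = 112

X_n is a martingale and τ is a bounded-mean stopping time (indeed τ is finite a.s. with bounded expectation since the walk is in a bounded region). By the OST, E[X_τ] = E[X_0] = 112. Equivalently: E[X_τ] = 175 · P(hit 175 first) + 0 · P(hit 0 first) = 175 · (112/175) = 112.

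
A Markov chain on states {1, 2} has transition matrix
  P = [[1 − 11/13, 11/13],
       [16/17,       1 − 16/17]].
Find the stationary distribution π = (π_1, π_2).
π_1 = 208/395, π_2 = 187/395

Solve πP = π with π_1 + π_2 = 1. From πP = π: π_1 · (1 − 11/13) + π_2 · 16/17 = π_1 ⇒ π_2 · 16/17 = π_1 · 11/13 ⇒ π_2/π_1 = (11/13)/(16/17) = 187/208. Together with π_1 + π_2 = 1:
  π_1 = (16/17)/(11/13 + 16/17) = (16/17)/(395/221) = 208/395,
  π_2 = (11/13)/(11/13 + 16/17) = (11/13)/(395/221) = 187/395.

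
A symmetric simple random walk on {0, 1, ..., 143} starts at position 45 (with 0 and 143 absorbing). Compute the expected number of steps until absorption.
E[τ | X_0 = 45] = 4410

Let v_k = E[τ | X_0 = k]. Boundary: v_0 = v_143 = 0. Recurrence: v_k = 1 + (v_{k-1} + v_{k+1})/2 for 1 ≤ k ≤ 142. The particular solution to v_k − (v_{k-1} + v_{k+1})/2 = 1 is v_k = −k^2. Adding homogeneous solution A + B k and matching boundaries gives v_k = k (143 − k). Substituting k = 45: v_45 = 45 · 98 = 4410.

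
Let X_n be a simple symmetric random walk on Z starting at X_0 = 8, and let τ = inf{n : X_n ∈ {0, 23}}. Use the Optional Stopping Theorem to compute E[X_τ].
E[X_τ] = 8

X_n is a martingale and τ is a bounded-mean stopping time (indeed τ is finite a.s. with bounded expectation since the walk is in a bounded region). By the OST, E[X_τ] = E[X_0] = 8. Equivalently: E[X_τ] = 23 · P(hit 23 first) + 0 · P(hit 0 first) = 23 · (8/23) = 8.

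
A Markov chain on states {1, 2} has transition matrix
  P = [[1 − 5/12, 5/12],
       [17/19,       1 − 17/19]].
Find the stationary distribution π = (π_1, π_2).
π_1 = 204/299, π_2 = 95/299

Solve πP = π with π_1 + π_2 = 1. From πP = π: π_1 · (1 − 5/12) + π_2 · 17/19 = π_1 ⇒ π_2 · 17/19 = π_1 · 5/12 ⇒ π_2/π_1 = (5/12)/(17/19) = 95/204. Together with π_1 + π_2 = 1:
  π_1 = (17/19)/(5/12 + 17/19) = (17/19)/(299/228) = 204/299,
  π_2 = (5/12)/(5/12 + 17/19) = (5/12)/(299/228) = 95/299.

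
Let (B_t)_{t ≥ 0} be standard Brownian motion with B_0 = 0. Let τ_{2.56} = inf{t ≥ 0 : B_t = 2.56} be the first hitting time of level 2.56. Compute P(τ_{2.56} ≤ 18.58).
P(τ_{2.56} ≤ 18.58) = 2(1 − Φ(2.56/√18.58)) = 2(1 − Φ(0.5939)) ≈ 0.5526

By the reflection principle for standard BM, P(τ_b ≤ t) = 2 · P(B_t ≥ b). Since B_t ~ N(0, t), P(B_t ≥ 2.56) = 1 − Φ(2.56/√t) = 1 − Φ(2.56/√18.58) = 1 − Φ(0.5939) ≈ 0.27629. Doubling: P(τ_{2.56} ≤ 18.58) ≈ 2 · 0.27629 = 0.55258 ≈ 0.5526.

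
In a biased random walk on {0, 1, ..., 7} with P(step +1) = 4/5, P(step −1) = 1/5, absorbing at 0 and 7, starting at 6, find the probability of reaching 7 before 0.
P(hit 7 before 0) = (1 − (1/4)^6) / (1 − (1/4)^7) = 5460/5461

Let u_k denote P(reach 7 before 0 | start at k). Boundary: u_0 = 0, u_7 = 1. Recurrence: u_k = 4/5·u_{k+1} + 1/5·u_{k-1} for 1 ≤ k ≤ 6. Try u_k = A + B·r^k with r = q/p = (1/5)/(4/5) = 1/4. Substitution satisfies the recurrence; boundary conditions give:
  u_k = (1 − r^k) / (1 − r^N) = (1 − (1/4)^6) / (1 − (1/4)^7) = 5460/5461.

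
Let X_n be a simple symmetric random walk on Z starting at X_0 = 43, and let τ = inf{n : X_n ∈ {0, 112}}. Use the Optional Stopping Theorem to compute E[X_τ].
E[X_τ] = 43

X_n is a martingale and τ is a bounded-mean stopping time (indeed τ is finite a.s. with bounded expectation since the walk is in a bounded region). By the OST, E[X_τ] = E[X_0] = 43. Equivalently: E[X_τ] = 112 · P(hit 112 first) + 0 · P(hit 0 first) = 112 · (43/112) = 43.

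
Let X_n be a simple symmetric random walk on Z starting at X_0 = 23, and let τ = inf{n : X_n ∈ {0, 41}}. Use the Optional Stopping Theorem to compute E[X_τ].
E[X_τ] = 23

X_n is a martingale and τ is a bounded-mean stopping time (indeed τ is finite a.s. with bounded expectation since the walk is in a bounded region). By the OST, E[X_τ] = E[X_0] = 23. Equivalently: E[X_τ] = 41 · P(hit 41 first) + 0 · P(hit 0 first) = 41 · (23/41) = 23.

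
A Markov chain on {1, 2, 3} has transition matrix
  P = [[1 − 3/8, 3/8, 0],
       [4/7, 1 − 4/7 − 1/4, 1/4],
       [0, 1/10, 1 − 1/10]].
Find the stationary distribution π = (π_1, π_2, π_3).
π = (64/211, 42/211, 105/211)

This is a birth-death chain on three states, which satisfies detailed balance: π_1 · P_{12} = π_2 · P_{21} and π_2 · P_{23} = π_3 · P_{32}.
From π_1 · 3/8 = π_2 · 4/7: π_2/π_1 = (3/8)/(4/7) = 21/32.
From π_2 · 1/4 = π_3 · 1/10: π_3/π_2 = (1/4)/(1/10) = 5/2.
Take π_1 proportional to 1; then unnormalized π = (1, 21/32, 105/64). Normalize by dividing by the sum 211/64:
  π = (64/211, 42/211, 105/211).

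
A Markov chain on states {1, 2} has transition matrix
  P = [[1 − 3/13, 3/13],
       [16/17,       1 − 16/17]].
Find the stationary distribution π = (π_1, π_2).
π_1 = 208/259, π_2 = 51/259

Solve πP = π with π_1 + π_2 = 1. From πP = π: π_1 · (1 − 3/13) + π_2 · 16/17 = π_1 ⇒ π_2 · 16/17 = π_1 · 3/13 ⇒ π_2/π_1 = (3/13)/(16/17) = 51/208. Together with π_1 + π_2 = 1:
  π_1 = (16/17)/(3/13 + 16/17) = (16/17)/(259/221) = 208/259,
  π_2 = (3/13)/(3/13 + 16/17) = (3/13)/(259/221) = 51/259.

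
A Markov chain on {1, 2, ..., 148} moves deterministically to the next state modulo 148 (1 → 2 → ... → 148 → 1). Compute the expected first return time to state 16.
E[T_16 | X_0 = 16] = 148

The chain cycles deterministically, so starting at state 16 it returns in exactly 148 steps. Equivalently, the stationary distribution is uniform π_j = 1/148 for every state j, so by Kac's formula E[T_16] = 1/π_16 = 148.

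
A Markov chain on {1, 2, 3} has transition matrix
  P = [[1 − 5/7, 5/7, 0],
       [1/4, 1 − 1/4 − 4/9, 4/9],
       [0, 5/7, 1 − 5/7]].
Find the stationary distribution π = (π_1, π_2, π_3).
π = (63/355, 36/71, 112/355)

This is a birth-death chain on three states, which satisfies detailed balance: π_1 · P_{12} = π_2 · P_{21} and π_2 · P_{23} = π_3 · P_{32}.
From π_1 · 5/7 = π_2 · 1/4: π_2/π_1 = (5/7)/(1/4) = 20/7.
From π_2 · 4/9 = π_3 · 5/7: π_3/π_2 = (4/9)/(5/7) = 28/45.
Take π_1 proportional to 1; then unnormalized π = (1, 20/7, 16/9). Normalize by dividing by the sum 355/63:
  π = (63/355, 36/71, 112/355).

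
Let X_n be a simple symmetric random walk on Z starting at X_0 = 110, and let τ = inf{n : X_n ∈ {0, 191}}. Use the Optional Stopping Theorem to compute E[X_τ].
E[X_τ] = 110

X_n is a martingale and τ is a bounded-mean stopping time (indeed τ is finite a.s. with bounded expectation since the walk is in a bounded region). By the OST, E[X_τ] = E[X_0] = 110. Equivalently: E[X_τ] = 191 · P(hit 191 first) + 0 · P(hit 0 first) = 191 · (110/191) = 110.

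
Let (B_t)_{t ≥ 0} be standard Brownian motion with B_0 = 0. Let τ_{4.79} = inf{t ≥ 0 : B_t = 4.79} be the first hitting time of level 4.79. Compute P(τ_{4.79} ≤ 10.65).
P(τ_{4.79} ≤ 10.65) = 2(1 − Φ(4.79/√10.65)) = 2(1 − Φ(1.4678)) ≈ 0.1422

By the reflection principle for standard BM, P(τ_b ≤ t) = 2 · P(B_t ≥ b). Since B_t ~ N(0, t), P(B_t ≥ 4.79) = 1 − Φ(4.79/√t) = 1 − Φ(4.79/√10.65) = 1 − Φ(1.4678) ≈ 0.07108. Doubling: P(τ_{4.79} ≤ 10.65) ≈ 2 · 0.07108 = 0.14216 ≈ 0.1422.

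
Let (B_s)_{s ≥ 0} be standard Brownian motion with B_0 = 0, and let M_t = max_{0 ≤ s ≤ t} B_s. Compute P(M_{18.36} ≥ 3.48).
P(M_{18.36} ≥ 3.48) = 2·P(B_{18.36} ≥ 3.48) = 2(1 − Φ(3.48/√18.36)) ≈ 0.4167

By the reflection principle for Brownian motion, P(M_t ≥ a) = 2 · P(B_t ≥ a) for a ≥ 0. Since B_t ~ N(0, t), P(B_t ≥ 3.48) = 1 − Φ(3.48/√t) = 1 − Φ(3.48/√18.36) = 1 − Φ(0.8122). So
  P(M_{18.36} ≥ 3.48) = 2(1 − Φ(0.8122)) ≈ 0.4167.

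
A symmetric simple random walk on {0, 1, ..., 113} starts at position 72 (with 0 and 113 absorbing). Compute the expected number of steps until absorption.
E[τ | X_0 = 72] = 2952

Let v_k = E[τ | X_0 = k]. Boundary: v_0 = v_113 = 0. Recurrence: v_k = 1 + (v_{k-1} + v_{k+1})/2 for 1 ≤ k ≤ 112. The particular solution to v_k − (v_{k-1} + v_{k+1})/2 = 1 is v_k = −k^2. Adding homogeneous solution A + B k and matching boundaries gives v_k = k (113 − k). Substituting k = 72: v_72 = 72 · 41 = 2952.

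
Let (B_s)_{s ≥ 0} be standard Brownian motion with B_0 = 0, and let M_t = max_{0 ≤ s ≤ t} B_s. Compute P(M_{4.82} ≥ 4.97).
P(M_{4.82} ≥ 4.97) = 2·P(B_{4.82} ≥ 4.97) = 2(1 − Φ(4.97/√4.82)) ≈ 0.0236

By the reflection principle for Brownian motion, P(M_t ≥ a) = 2 · P(B_t ≥ a) for a ≥ 0. Since B_t ~ N(0, t), P(B_t ≥ 4.97) = 1 − Φ(4.97/√t) = 1 − Φ(4.97/√4.82) = 1 − Φ(2.2638). So
  P(M_{4.82} ≥ 4.97) = 2(1 − Φ(2.2638)) ≈ 0.0236.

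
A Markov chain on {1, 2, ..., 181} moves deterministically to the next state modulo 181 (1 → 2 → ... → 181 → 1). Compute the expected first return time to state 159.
E[T_159 | X_0 = 159] = 181

The chain cycles deterministically, so starting at state 159 it returns in exactly 181 steps. Equivalently, the stationary distribution is uniform π_j = 1/181 for every state j, so by Kac's formula E[T_159] = 1/π_159 = 181.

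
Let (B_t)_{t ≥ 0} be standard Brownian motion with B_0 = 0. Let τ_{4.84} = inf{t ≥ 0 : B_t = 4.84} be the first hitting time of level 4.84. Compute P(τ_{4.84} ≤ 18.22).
P(τ_{4.84} ≤ 18.22) = 2(1 − Φ(4.84/√18.22)) = 2(1 − Φ(1.1339)) ≈ 0.2568

By the reflection principle for standard BM, P(τ_b ≤ t) = 2 · P(B_t ≥ b). Since B_t ~ N(0, t), P(B_t ≥ 4.84) = 1 − Φ(4.84/√t) = 1 − Φ(4.84/√18.22) = 1 − Φ(1.1339) ≈ 0.12842. Doubling: P(τ_{4.84} ≤ 18.22) ≈ 2 · 0.12842 = 0.25684 ≈ 0.2568.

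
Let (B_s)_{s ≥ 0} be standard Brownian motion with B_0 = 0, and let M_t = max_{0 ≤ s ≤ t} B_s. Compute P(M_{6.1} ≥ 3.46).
P(M_{6.1} ≥ 3.46) = 2·P(B_{6.1} ≥ 3.46) = 2(1 − Φ(3.46/√6.1)) ≈ 0.1612

By the reflection principle for Brownian motion, P(M_t ≥ a) = 2 · P(B_t ≥ a) for a ≥ 0. Since B_t ~ N(0, t), P(B_t ≥ 3.46) = 1 − Φ(3.46/√t) = 1 − Φ(3.46/√6.1) = 1 − Φ(1.4009). So
  P(M_{6.1} ≥ 3.46) = 2(1 − Φ(1.4009)) ≈ 0.1612.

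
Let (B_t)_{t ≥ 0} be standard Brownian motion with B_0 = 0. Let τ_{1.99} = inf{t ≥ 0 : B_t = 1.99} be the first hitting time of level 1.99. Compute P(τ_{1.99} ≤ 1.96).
P(τ_{1.99} ≤ 1.96) = 2(1 − Φ(1.99/√1.96)) = 2(1 − Φ(1.4214)) ≈ 0.1552

By the reflection principle for standard BM, P(τ_b ≤ t) = 2 · P(B_t ≥ b). Since B_t ~ N(0, t), P(B_t ≥ 1.99) = 1 − Φ(1.99/√t) = 1 − Φ(1.99/√1.96) = 1 − Φ(1.4214) ≈ 0.07760. Doubling: P(τ_{1.99} ≤ 1.96) ≈ 2 · 0.07760 = 0.15520 ≈ 0.1552.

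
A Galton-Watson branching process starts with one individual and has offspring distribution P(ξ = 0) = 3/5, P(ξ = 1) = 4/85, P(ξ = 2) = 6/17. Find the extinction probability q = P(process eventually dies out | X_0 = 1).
q = 1

Mean offspring μ = 0·3/5 + 1·4/85 + 2·6/17 = 64/85 ≤ 1. For μ ≤ 1 with offspring not concentrated at 1, the Galton-Watson process goes extinct almost surely, so q = 1.
(Algebraic check: The pgf is f(s) = 3/5 + 4/85·s + 6/17·s². The extinction probability q is the smallest fixed point of f in [0, 1]. Setting s = f(s):
  6/17·s² + (4/85 − 1)·s + 3/5 = 0
  6/17·s² − (3/5 + 6/17)·s + 3/5 = 0
which factors as (s − 1)·(6/17·s − 3/5) = 0, giving roots s = 1 and s = (3/5)/(6/17) = 17/10. Since 17/10 ≥ 1, the smallest root in [0, 1] is s = 1.)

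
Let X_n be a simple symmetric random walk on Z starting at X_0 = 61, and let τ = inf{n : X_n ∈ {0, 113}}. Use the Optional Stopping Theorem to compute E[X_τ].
E[X_τ] = 61

X_n is a martingale and τ is a bounded-mean stopping time (indeed τ is finite a.s. with bounded expectation since the walk is in a bounded region). By the OST, E[X_τ] = E[X_0] = 61. Equivalently: E[X_τ] = 113 · P(hit 113 first) + 0 · P(hit 0 first) = 113 · (61/113) = 61.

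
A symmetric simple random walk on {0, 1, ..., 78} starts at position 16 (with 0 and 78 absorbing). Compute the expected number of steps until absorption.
E[τ | X_0 = 16] = 992

Let v_k = E[τ | X_0 = k]. Boundary: v_0 = v_78 = 0. Recurrence: v_k = 1 + (v_{k-1} + v_{k+1})/2 for 1 ≤ k ≤ 77. The particular solution to v_k − (v_{k-1} + v_{k+1})/2 = 1 is v_k = −k^2. Adding homogeneous solution A + B k and matching boundaries gives v_k = k (78 − k). Substituting k = 16: v_16 = 16 · 62 = 992.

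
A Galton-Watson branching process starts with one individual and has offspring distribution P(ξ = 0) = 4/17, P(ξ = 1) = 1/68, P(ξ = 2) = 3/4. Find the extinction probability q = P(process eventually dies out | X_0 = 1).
q = 16/51

The pgf is f(s) = 4/17 + 1/68·s + 3/4·s². The extinction probability q is the smallest fixed point of f in [0, 1]. Setting s = f(s):
  3/4·s² + (1/68 − 1)·s + 4/17 = 0
  3/4·s² − (4/17 + 3/4)·s + 4/17 = 0
which factors as (s − 1)·(3/4·s − 4/17) = 0, giving roots s = 1 and s = (4/17)/(3/4) = 16/51.
Mean offspring μ = 1/68 + 2·3/4 = 103/68 > 1 (supercritical), so q < 1. The extinction probability is the smaller root: q = (4/17)/(3/4) = 16/51.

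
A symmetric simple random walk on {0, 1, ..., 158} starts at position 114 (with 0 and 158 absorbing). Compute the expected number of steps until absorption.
E[τ | X_0 = 114] = 5016

Let v_k = E[τ | X_0 = k]. Boundary: v_0 = v_158 = 0. Recurrence: v_k = 1 + (v_{k-1} + v_{k+1})/2 for 1 ≤ k ≤ 157. The particular solution to v_k − (v_{k-1} + v_{k+1})/2 = 1 is v_k = −k^2. Adding homogeneous solution A + B k and matching boundaries gives v_k = k (158 − k). Substituting k = 114: v_114 = 114 · 44 = 5016.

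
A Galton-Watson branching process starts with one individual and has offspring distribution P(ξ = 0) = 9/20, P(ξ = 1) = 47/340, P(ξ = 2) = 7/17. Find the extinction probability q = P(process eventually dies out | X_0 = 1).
q = 1

Mean offspring μ = 0·9/20 + 1·47/340 + 2·7/17 = 327/340 ≤ 1. For μ ≤ 1 with offspring not concentrated at 1, the Galton-Watson process goes extinct almost surely, so q = 1.
(Algebraic check: The pgf is f(s) = 9/20 + 47/340·s + 7/17·s². The extinction probability q is the smallest fixed point of f in [0, 1]. Setting s = f(s):
  7/17·s² + (47/340 − 1)·s + 9/20 = 0
  7/17·s² − (9/20 + 7/17)·s + 9/20 = 0
which factors as (s − 1)·(7/17·s − 9/20) = 0, giving roots s = 1 and s = (9/20)/(7/17) = 153/140. Since 153/140 ≥ 1, the smallest root in [0, 1] is s = 1.)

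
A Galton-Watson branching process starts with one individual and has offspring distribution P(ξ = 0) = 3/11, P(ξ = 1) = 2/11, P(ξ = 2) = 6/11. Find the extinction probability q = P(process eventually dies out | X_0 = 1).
q = 1/2

The pgf is f(s) = 3/11 + 2/11·s + 6/11·s². The extinction probability q is the smallest fixed point of f in [0, 1]. Setting s = f(s):
  6/11·s² + (2/11 − 1)·s + 3/11 = 0
  6/11·s² − (3/11 + 6/11)·s + 3/11 = 0
which factors as (s − 1)·(6/11·s − 3/11) = 0, giving roots s = 1 and s = (3/11)/(6/11) = 1/2.
Mean offspring μ = 2/11 + 2·6/11 = 14/11 > 1 (supercritical), so q < 1. The extinction probability is the smaller root: q = (3/11)/(6/11) = 1/2.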